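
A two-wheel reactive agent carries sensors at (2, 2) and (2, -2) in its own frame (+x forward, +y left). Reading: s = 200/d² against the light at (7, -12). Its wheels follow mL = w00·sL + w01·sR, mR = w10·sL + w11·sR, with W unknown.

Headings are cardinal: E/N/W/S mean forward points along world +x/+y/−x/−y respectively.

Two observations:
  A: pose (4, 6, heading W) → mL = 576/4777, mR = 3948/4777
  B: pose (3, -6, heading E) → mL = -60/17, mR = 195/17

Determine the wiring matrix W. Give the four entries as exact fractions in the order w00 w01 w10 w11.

1/2 -1/2 1/2 1

obs A: pose=(4,6,W) → sL=200/281, sR=8/17, mL=576/4777, mR=3948/4777
obs B: pose=(3,-6,E) → sL=50/17, sR=10, mL=-60/17, mR=195/17
sensor matrix S = [[200/281, 8/17], [50/17, 10]]; det S = 465600/81209
solve [mL_A; mL_B] = S·[w00; w01] and [mR_A; mR_B] = S·[w10; w11]:
  w00 = 1/2, w01 = -1/2, w10 = 1/2, w11 = 1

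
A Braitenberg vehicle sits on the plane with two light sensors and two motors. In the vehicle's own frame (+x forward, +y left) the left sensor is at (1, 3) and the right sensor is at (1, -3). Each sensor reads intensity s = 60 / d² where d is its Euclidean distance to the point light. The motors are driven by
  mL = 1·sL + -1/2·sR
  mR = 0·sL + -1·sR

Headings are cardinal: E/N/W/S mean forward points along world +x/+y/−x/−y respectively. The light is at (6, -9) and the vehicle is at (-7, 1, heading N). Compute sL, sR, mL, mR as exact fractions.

60/377 60/221 150/6409 -60/221

left sensor world pos  = (-10, 2); dL² = 377
right sensor world pos = (-4, 2); dR² = 221
sL = 60/377 = 60/377
sR = 60/221 = 60/221
mL = 1·sL + -1/2·sR = 150/6409
mR = 0·sL + -1·sR = -60/221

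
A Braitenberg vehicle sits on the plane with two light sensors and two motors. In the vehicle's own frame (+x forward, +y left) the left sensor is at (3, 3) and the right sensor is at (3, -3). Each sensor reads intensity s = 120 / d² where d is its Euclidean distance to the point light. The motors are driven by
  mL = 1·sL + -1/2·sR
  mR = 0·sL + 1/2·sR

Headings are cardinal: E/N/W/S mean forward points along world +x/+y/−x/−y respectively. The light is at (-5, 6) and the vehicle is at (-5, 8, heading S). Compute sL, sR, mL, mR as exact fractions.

12 12 6 6

left sensor world pos  = (-2, 5); dL² = 10
right sensor world pos = (-8, 5); dR² = 10
sL = 120/10 = 12
sR = 120/10 = 12
mL = 1·sL + -1/2·sR = 6
mR = 0·sL + 1/2·sR = 6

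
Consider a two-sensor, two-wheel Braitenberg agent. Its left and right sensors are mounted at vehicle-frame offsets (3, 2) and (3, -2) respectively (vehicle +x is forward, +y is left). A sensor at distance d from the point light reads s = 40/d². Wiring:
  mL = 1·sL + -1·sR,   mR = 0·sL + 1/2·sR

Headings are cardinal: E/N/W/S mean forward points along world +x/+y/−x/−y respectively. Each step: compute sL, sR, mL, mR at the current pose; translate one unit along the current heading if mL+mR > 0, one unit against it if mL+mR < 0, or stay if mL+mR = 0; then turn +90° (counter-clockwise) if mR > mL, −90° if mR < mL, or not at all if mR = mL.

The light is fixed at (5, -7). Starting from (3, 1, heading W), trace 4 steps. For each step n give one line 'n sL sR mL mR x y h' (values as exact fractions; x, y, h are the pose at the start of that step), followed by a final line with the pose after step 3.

n=0: pose=(3,1,W); sL=40/61, sR=8/25; mL=512/1525, mR=4/25; mL+mR=756/1525 → advance +1; mR−mL=-268/1525 → turn -1·90°
n=1: pose=(2,1,N); sL=20/73, sR=20/61; mL=-240/4453, mR=10/61; mL+mR=490/4453 → advance +1; mR−mL=970/4453 → turn +1·90°
n=2: pose=(2,2,W); sL=8/17, sR=40/157; mL=576/2669, mR=20/157; mL+mR=916/2669 → advance +1; mR−mL=-236/2669 → turn -1·90°
n=3: pose=(1,2,N); sL=2/9, sR=10/37; mL=-16/333, mR=5/37; mL+mR=29/333 → advance +1; mR−mL=61/333 → turn +1·90°

0 40/61 8/25 512/1525 4/25 3 1 W
1 20/73 20/61 -240/4453 10/61 2 1 N
2 8/17 40/157 576/2669 20/157 2 2 W
3 2/9 10/37 -16/333 5/37 1 2 N
final 1 3 W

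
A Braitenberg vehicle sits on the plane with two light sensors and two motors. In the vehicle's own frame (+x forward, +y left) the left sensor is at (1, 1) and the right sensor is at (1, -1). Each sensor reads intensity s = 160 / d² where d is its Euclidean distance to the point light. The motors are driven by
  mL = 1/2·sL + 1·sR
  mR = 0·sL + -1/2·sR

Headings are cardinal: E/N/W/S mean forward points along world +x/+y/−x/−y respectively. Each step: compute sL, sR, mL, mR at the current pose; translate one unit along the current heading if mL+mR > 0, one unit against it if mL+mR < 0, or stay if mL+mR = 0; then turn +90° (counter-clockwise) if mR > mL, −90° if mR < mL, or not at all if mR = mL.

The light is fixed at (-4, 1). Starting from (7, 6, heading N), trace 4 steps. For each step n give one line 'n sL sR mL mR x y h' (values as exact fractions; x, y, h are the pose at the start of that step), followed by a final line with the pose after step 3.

n=0: pose=(7,6,N); sL=20/17, sR=8/9; mL=226/153, mR=-4/9; mL+mR=158/153 → advance +1; mR−mL=-98/51 → turn -1·90°
n=1: pose=(7,7,E); sL=160/193, sR=160/169; mL=44400/32617, mR=-80/169; mL+mR=28960/32617 → advance +1; mR−mL=-59840/32617 → turn -1·90°
n=2: pose=(8,7,S); sL=80/97, sR=80/73; mL=10680/7081, mR=-40/73; mL+mR=6800/7081 → advance +1; mR−mL=-14560/7081 → turn -1·90°
n=3: pose=(8,6,W); sL=160/137, sR=160/157; mL=34480/21509, mR=-80/157; mL+mR=23520/21509 → advance +1; mR−mL=-45440/21509 → turn -1·90°

0 20/17 8/9 226/153 -4/9 7 6 N
1 160/193 160/169 44400/32617 -80/169 7 7 E
2 80/97 80/73 10680/7081 -40/73 8 7 S
3 160/137 160/157 34480/21509 -80/157 8 6 W
final 7 6 N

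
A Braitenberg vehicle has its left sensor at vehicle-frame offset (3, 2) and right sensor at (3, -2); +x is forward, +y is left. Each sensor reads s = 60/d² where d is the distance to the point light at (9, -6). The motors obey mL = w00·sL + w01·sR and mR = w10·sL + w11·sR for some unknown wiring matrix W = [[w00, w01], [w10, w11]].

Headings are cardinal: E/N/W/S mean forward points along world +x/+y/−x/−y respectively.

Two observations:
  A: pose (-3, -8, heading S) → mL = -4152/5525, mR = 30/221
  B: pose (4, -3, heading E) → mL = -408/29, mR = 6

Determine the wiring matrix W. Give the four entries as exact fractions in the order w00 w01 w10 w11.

-1 -1 0 1/2

obs A: pose=(-3,-8,S) → sL=12/25, sR=60/221, mL=-4152/5525, mR=30/221
obs B: pose=(4,-3,E) → sL=60/29, sR=12, mL=-408/29, mR=6
sensor matrix S = [[12/25, 60/221], [60/29, 12]]; det S = 832896/160225
solve [mL_A; mL_B] = S·[w00; w01] and [mR_A; mR_B] = S·[w10; w11]:
  w00 = -1, w01 = -1, w10 = 0, w11 = 1/2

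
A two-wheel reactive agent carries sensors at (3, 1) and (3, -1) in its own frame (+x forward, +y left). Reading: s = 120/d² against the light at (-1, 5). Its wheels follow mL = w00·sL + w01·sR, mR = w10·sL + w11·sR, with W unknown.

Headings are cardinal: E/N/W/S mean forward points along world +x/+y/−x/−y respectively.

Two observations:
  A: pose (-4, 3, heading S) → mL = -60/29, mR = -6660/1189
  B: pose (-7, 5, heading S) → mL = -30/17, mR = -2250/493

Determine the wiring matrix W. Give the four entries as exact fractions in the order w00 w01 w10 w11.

-1/2 0 -1 -1/2

obs A: pose=(-4,3,S) → sL=120/29, sR=120/41, mL=-60/29, mR=-6660/1189
obs B: pose=(-7,5,S) → sL=60/17, sR=60/29, mL=-30/17, mR=-2250/493
sensor matrix S = [[120/29, 120/41], [60/17, 60/29]]; det S = -1036800/586177
solve [mL_A; mL_B] = S·[w00; w01] and [mR_A; mR_B] = S·[w10; w11]:
  w00 = -1/2, w01 = 0, w10 = -1, w11 = -1/2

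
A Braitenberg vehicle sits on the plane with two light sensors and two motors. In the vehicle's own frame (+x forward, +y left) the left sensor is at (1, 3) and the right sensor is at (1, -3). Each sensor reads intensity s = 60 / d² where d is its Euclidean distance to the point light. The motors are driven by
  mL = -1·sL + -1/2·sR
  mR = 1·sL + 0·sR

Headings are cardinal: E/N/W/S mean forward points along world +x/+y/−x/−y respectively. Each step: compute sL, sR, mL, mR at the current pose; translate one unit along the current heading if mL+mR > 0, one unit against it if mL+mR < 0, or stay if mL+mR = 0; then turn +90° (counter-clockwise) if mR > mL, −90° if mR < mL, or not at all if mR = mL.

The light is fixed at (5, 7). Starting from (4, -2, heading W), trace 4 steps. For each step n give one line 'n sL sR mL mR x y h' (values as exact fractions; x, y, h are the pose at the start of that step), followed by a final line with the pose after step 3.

n=0: pose=(4,-2,W); sL=15/37, sR=3/2; mL=-171/148, mR=15/37; mL+mR=-3/4 → advance -1; mR−mL=231/148 → turn +1·90°
n=1: pose=(5,-2,S); sL=60/109, sR=60/109; mL=-90/109, mR=60/109; mL+mR=-30/109 → advance -1; mR−mL=150/109 → turn +1·90°
n=2: pose=(5,-1,E); sL=30/13, sR=30/61; mL=-2025/793, mR=30/13; mL+mR=-15/61 → advance -1; mR−mL=3855/793 → turn +1·90°
n=3: pose=(4,-1,N); sL=12/13, sR=60/53; mL=-1026/689, mR=12/13; mL+mR=-30/53 → advance -1; mR−mL=1662/689 → turn +1·90°

0 15/37 3/2 -171/148 15/37 4 -2 W
1 60/109 60/109 -90/109 60/109 5 -2 S
2 30/13 30/61 -2025/793 30/13 5 -1 E
3 12/13 60/53 -1026/689 12/13 4 -1 N
final 4 -2 W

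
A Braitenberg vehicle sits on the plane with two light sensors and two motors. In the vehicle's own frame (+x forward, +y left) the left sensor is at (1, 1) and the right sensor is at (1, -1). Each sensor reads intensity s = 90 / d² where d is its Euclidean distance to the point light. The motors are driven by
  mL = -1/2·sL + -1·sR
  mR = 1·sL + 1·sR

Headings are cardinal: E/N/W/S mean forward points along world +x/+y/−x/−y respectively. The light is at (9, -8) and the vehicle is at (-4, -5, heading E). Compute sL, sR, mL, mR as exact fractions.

left sensor world pos  = (-3, -4); dL² = 160
right sensor world pos = (-3, -6); dR² = 148
sL = 90/160 = 9/16
sR = 90/148 = 45/74
mL = -1/2·sL + -1·sR = -1053/1184
mR = 1·sL + 1·sR = 693/592

9/16 45/74 -1053/1184 693/592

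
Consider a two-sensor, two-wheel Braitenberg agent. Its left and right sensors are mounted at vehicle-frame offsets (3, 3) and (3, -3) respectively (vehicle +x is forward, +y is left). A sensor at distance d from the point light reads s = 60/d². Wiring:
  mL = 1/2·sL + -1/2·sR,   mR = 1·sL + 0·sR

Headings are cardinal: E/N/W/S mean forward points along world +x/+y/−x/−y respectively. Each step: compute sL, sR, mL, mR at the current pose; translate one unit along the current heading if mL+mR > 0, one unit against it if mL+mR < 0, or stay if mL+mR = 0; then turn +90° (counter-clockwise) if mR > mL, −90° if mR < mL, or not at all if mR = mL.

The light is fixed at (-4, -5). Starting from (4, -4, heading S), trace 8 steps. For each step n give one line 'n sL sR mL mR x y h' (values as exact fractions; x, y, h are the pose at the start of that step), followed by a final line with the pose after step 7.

n=0: pose=(4,-4,S); sL=12/25, sR=60/29; mL=-576/725, mR=12/25; mL+mR=-228/725 → advance -1; mR−mL=924/725 → turn +1·90°
n=1: pose=(4,-3,E); sL=30/73, sR=30/61; mL=-180/4453, mR=30/73; mL+mR=1650/4453 → advance +1; mR−mL=2010/4453 → turn +1·90°
n=2: pose=(5,-3,N); sL=60/61, sR=60/169; mL=3240/10309, mR=60/61; mL+mR=13380/10309 → advance +1; mR−mL=6900/10309 → turn +1·90°
n=3: pose=(5,-2,W); sL=5/3, sR=5/6; mL=5/12, mR=5/3; mL+mR=25/12 → advance +1; mR−mL=5/4 → turn +1·90°
n=4: pose=(4,-2,S); sL=60/121, sR=12/5; mL=-576/605, mR=60/121; mL+mR=-276/605 → advance -1; mR−mL=876/605 → turn +1·90°
n=5: pose=(4,-1,E); sL=6/17, sR=30/61; mL=-72/1037, mR=6/17; mL+mR=294/1037 → advance +1; mR−mL=438/1037 → turn +1·90°
n=6: pose=(5,-1,N); sL=12/17, sR=60/193; mL=648/3281, mR=12/17; mL+mR=2964/3281 → advance +1; mR−mL=1668/3281 → turn +1·90°
n=7: pose=(5,0,W); sL=3/2, sR=3/5; mL=9/20, mR=3/2; mL+mR=39/20 → advance +1; mR−mL=21/20 → turn +1·90°

0 12/25 60/29 -576/725 12/25 4 -4 S
1 30/73 30/61 -180/4453 30/73 4 -3 E
2 60/61 60/169 3240/10309 60/61 5 -3 N
3 5/3 5/6 5/12 5/3 5 -2 W
4 60/121 12/5 -576/605 60/121 4 -2 S
5 6/17 30/61 -72/1037 6/17 4 -1 E
6 12/17 60/193 648/3281 12/17 5 -1 N
7 3/2 3/5 9/20 3/2 5 0 W
final 4 0 S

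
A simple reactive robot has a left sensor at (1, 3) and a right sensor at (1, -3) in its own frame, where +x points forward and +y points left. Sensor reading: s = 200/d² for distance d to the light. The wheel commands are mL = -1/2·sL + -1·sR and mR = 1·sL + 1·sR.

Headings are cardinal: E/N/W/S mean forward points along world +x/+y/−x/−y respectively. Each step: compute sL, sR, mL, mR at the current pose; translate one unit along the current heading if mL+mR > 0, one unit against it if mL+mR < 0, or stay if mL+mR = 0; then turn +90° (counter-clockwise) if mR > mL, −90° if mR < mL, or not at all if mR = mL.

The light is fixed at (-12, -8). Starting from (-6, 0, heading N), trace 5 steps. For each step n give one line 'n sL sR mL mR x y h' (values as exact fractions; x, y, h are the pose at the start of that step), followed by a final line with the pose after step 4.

n=0: pose=(-6,0,N); sL=20/9, sR=100/81; mL=-190/81, mR=280/81; mL+mR=10/9 → advance +1; mR−mL=470/81 → turn +1·90°
n=1: pose=(-6,1,W); sL=200/61, sR=200/169; mL=-29100/10309, mR=46000/10309; mL+mR=100/61 → advance +1; mR−mL=75100/10309 → turn +1·90°
n=2: pose=(-7,1,S); sL=25/16, sR=50/17; mL=-2025/544, mR=1225/272; mL+mR=25/32 → advance +1; mR−mL=4475/544 → turn +1·90°
n=3: pose=(-7,0,E); sL=200/157, sR=200/61; mL=-37500/9577, mR=43600/9577; mL+mR=100/157 → advance +1; mR−mL=81100/9577 → turn +1·90°
n=4: pose=(-6,0,N); sL=20/9, sR=100/81; mL=-190/81, mR=280/81; mL+mR=10/9 → advance +1; mR−mL=470/81 → turn +1·90°

0 20/9 100/81 -190/81 280/81 -6 0 N
1 200/61 200/169 -29100/10309 46000/10309 -6 1 W
2 25/16 50/17 -2025/544 1225/272 -7 1 S
3 200/157 200/61 -37500/9577 43600/9577 -7 0 E
4 20/9 100/81 -190/81 280/81 -6 0 N
final -6 1 W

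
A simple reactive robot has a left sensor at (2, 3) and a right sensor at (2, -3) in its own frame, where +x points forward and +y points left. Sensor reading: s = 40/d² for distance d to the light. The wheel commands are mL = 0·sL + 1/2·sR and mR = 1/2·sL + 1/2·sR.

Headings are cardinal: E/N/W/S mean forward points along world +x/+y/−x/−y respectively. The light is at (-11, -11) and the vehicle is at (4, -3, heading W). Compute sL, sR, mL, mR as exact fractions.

left sensor world pos  = (2, -6); dL² = 194
right sensor world pos = (2, 0); dR² = 290
sL = 40/194 = 20/97
sR = 40/290 = 4/29
mL = 0·sL + 1/2·sR = 2/29
mR = 1/2·sL + 1/2·sR = 484/2813

20/97 4/29 2/29 484/2813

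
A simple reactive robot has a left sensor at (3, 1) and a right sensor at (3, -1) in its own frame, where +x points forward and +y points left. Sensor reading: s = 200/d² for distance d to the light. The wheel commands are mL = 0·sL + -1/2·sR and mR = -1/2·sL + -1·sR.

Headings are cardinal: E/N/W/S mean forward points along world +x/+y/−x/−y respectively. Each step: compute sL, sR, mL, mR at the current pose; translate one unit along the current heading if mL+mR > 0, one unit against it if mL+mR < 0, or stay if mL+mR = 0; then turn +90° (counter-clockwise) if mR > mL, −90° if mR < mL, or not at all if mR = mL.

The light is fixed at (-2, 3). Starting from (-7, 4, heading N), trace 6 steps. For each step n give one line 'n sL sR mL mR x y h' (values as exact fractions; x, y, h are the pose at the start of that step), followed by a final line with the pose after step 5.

0 50/13 25/4 -25/8 -425/52 -7 4 N
1 40 40 -20 -60 -7 3 E
2 100/17 100/29 -50/29 -3150/493 -8 3 S
3 200/81 40/17 -20/17 -4940/1377 -8 4 W
4 50/13 25/4 -25/8 -425/52 -7 4 N
5 40 40 -20 -60 -7 3 E
final -8 3 S

n=0: pose=(-7,4,N); sL=50/13, sR=25/4; mL=-25/8, mR=-425/52; mL+mR=-1175/104 → advance -1; mR−mL=-525/104 → turn -1·90°
n=1: pose=(-7,3,E); sL=40, sR=40; mL=-20, mR=-60; mL+mR=-80 → advance -1; mR−mL=-40 → turn -1·90°
n=2: pose=(-8,3,S); sL=100/17, sR=100/29; mL=-50/29, mR=-3150/493; mL+mR=-4000/493 → advance -1; mR−mL=-2300/493 → turn -1·90°
n=3: pose=(-8,4,W); sL=200/81, sR=40/17; mL=-20/17, mR=-4940/1377; mL+mR=-6560/1377 → advance -1; mR−mL=-3320/1377 → turn -1·90°
n=4: pose=(-7,4,N); sL=50/13, sR=25/4; mL=-25/8, mR=-425/52; mL+mR=-1175/104 → advance -1; mR−mL=-525/104 → turn -1·90°
n=5: pose=(-7,3,E); sL=40, sR=40; mL=-20, mR=-60; mL+mR=-80 → advance -1; mR−mL=-40 → turn -1·90°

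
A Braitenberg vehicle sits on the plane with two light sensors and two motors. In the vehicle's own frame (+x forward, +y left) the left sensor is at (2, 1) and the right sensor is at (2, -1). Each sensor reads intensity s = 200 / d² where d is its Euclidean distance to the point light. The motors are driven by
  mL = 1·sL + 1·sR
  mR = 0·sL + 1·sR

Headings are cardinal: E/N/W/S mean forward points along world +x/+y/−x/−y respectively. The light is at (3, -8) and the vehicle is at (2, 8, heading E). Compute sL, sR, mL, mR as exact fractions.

20/29 100/113 5160/3277 100/113

left sensor world pos  = (4, 9); dL² = 290
right sensor world pos = (4, 7); dR² = 226
sL = 200/290 = 20/29
sR = 200/226 = 100/113
mL = 1·sL + 1·sR = 5160/3277
mR = 0·sL + 1·sR = 100/113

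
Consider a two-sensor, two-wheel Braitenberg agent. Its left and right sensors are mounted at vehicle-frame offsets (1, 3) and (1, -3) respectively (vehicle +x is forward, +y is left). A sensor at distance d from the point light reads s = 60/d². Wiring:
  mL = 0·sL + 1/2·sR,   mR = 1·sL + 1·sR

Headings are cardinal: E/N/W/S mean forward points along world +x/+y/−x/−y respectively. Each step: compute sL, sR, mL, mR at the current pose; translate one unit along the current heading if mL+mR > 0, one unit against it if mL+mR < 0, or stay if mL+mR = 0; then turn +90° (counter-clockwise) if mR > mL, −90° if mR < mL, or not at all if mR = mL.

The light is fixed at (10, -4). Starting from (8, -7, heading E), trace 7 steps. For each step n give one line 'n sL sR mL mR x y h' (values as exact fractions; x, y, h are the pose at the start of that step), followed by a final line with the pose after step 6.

0 60 60/37 30/37 2280/37 8 -7 E
1 3 15/2 15/4 21/2 9 -7 N
2 60/29 12 6 408/29 9 -6 W
3 6 30/17 15/17 132/17 8 -6 S
4 60 60/37 30/37 2280/37 8 -7 E
5 3 15/2 15/4 21/2 9 -7 N
6 60/29 12 6 408/29 9 -6 W
final 8 -6 S

n=0: pose=(8,-7,E); sL=60, sR=60/37; mL=30/37, mR=2280/37; mL+mR=2310/37 → advance +1; mR−mL=2250/37 → turn +1·90°
n=1: pose=(9,-7,N); sL=3, sR=15/2; mL=15/4, mR=21/2; mL+mR=57/4 → advance +1; mR−mL=27/4 → turn +1·90°
n=2: pose=(9,-6,W); sL=60/29, sR=12; mL=6, mR=408/29; mL+mR=582/29 → advance +1; mR−mL=234/29 → turn +1·90°
n=3: pose=(8,-6,S); sL=6, sR=30/17; mL=15/17, mR=132/17; mL+mR=147/17 → advance +1; mR−mL=117/17 → turn +1·90°
n=4: pose=(8,-7,E); sL=60, sR=60/37; mL=30/37, mR=2280/37; mL+mR=2310/37 → advance +1; mR−mL=2250/37 → turn +1·90°
n=5: pose=(9,-7,N); sL=3, sR=15/2; mL=15/4, mR=21/2; mL+mR=57/4 → advance +1; mR−mL=27/4 → turn +1·90°
n=6: pose=(9,-6,W); sL=60/29, sR=12; mL=6, mR=408/29; mL+mR=582/29 → advance +1; mR−mL=234/29 → turn +1·90°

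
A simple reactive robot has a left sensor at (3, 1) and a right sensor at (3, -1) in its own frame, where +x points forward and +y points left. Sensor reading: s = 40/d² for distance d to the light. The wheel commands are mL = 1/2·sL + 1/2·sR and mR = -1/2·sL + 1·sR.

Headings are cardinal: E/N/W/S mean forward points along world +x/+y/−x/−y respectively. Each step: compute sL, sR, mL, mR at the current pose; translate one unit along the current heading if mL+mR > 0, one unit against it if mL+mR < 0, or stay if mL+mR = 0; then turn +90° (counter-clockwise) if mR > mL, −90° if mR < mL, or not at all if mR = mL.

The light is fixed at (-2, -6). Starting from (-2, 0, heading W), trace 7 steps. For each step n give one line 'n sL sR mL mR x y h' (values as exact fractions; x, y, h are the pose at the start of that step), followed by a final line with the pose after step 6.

n=0: pose=(-2,0,W); sL=20/17, sR=20/29; mL=460/493, mR=50/493; mL+mR=30/29 → advance +1; mR−mL=-410/493 → turn -1·90°
n=1: pose=(-3,0,N); sL=8/17, sR=40/81; mL=664/1377, mR=356/1377; mL+mR=20/27 → advance +1; mR−mL=-308/1377 → turn -1·90°
n=2: pose=(-3,1,E); sL=10/17, sR=1; mL=27/34, mR=12/17; mL+mR=3/2 → advance +1; mR−mL=-3/34 → turn -1·90°
n=3: pose=(-2,1,S); sL=40/17, sR=40/17; mL=40/17, mR=20/17; mL+mR=60/17 → advance +1; mR−mL=-20/17 → turn -1·90°
n=4: pose=(-2,0,W); sL=20/17, sR=20/29; mL=460/493, mR=50/493; mL+mR=30/29 → advance +1; mR−mL=-410/493 → turn -1·90°
n=5: pose=(-3,0,N); sL=8/17, sR=40/81; mL=664/1377, mR=356/1377; mL+mR=20/27 → advance +1; mR−mL=-308/1377 → turn -1·90°
n=6: pose=(-3,1,E); sL=10/17, sR=1; mL=27/34, mR=12/17; mL+mR=3/2 → advance +1; mR−mL=-3/34 → turn -1·90°

0 20/17 20/29 460/493 50/493 -2 0 W
1 8/17 40/81 664/1377 356/1377 -3 0 N
2 10/17 1 27/34 12/17 -3 1 E
3 40/17 40/17 40/17 20/17 -2 1 S
4 20/17 20/29 460/493 50/493 -2 0 W
5 8/17 40/81 664/1377 356/1377 -3 0 N
6 10/17 1 27/34 12/17 -3 1 E
final -2 1 S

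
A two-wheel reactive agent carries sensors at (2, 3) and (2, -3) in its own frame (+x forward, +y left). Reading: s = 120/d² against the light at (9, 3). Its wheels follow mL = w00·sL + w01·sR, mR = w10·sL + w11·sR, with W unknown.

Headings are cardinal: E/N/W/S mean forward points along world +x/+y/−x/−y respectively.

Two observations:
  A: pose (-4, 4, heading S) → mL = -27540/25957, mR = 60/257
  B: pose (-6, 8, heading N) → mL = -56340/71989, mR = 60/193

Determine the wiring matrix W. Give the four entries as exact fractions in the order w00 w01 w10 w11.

obs A: pose=(-4,4,S) → sL=120/101, sR=120/257, mL=-27540/25957, mR=60/257
obs B: pose=(-6,8,N) → sL=120/373, sR=120/193, mL=-56340/71989, mR=60/193
sensor matrix S = [[120/101, 120/257], [120/373, 120/193]]; det S = 1099699200/1868618473
solve [mL_A; mL_B] = S·[w00; w01] and [mR_A; mR_B] = S·[w10; w11]:
  w00 = -1/2, w01 = -1, w10 = 0, w11 = 1/2

-1/2 -1 0 1/2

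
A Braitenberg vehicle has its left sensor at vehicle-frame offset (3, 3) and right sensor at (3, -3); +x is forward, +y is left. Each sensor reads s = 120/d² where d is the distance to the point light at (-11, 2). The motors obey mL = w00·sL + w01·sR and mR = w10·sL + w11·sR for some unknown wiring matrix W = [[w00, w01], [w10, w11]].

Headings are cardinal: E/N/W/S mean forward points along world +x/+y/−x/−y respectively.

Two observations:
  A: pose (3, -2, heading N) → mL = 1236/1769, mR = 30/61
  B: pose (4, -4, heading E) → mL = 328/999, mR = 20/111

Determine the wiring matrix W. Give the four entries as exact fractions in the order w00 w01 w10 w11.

obs A: pose=(3,-2,N) → sL=60/61, sR=12/29, mL=1236/1769, mR=30/61
obs B: pose=(4,-4,E) → sL=40/111, sR=8/27, mL=328/999, mR=20/111
sensor matrix S = [[60/61, 12/29], [40/111, 8/27]]; det S = 83840/589077
solve [mL_A; mL_B] = S·[w00; w01] and [mR_A; mR_B] = S·[w10; w11]:
  w00 = 1/2, w01 = 1/2, w10 = 1/2, w11 = 0

1/2 1/2 1/2 0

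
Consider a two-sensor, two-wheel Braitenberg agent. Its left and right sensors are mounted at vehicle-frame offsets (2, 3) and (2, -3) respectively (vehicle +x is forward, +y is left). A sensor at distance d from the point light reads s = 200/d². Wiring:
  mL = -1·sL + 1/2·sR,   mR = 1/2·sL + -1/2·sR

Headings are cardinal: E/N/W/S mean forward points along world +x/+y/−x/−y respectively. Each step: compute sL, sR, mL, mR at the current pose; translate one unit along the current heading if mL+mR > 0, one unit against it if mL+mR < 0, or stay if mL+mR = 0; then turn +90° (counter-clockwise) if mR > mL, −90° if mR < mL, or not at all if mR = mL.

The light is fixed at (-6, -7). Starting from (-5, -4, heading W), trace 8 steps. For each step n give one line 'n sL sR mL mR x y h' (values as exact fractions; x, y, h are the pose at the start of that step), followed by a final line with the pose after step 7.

0 200 200/37 -7300/37 3600/37 -5 -4 W
1 100/13 100 550/13 -600/13 -4 -4 S
2 200 200/49 -9700/49 4800/49 -4 -3 W
3 5 50 20 -45/2 -3 -3 S
4 40 40/13 -500/13 240/13 -3 -2 W
5 100/29 20 190/29 -240/29 -2 -2 S
6 200/13 40/17 -3140/221 1440/221 -2 -1 W
7 5/2 10 5/2 -15/4 -1 -1 S
final -1 0 W

n=0: pose=(-5,-4,W); sL=200, sR=200/37; mL=-7300/37, mR=3600/37; mL+mR=-100 → advance -1; mR−mL=10900/37 → turn +1·90°
n=1: pose=(-4,-4,S); sL=100/13, sR=100; mL=550/13, mR=-600/13; mL+mR=-50/13 → advance -1; mR−mL=-1150/13 → turn -1·90°
n=2: pose=(-4,-3,W); sL=200, sR=200/49; mL=-9700/49, mR=4800/49; mL+mR=-100 → advance -1; mR−mL=14500/49 → turn +1·90°
n=3: pose=(-3,-3,S); sL=5, sR=50; mL=20, mR=-45/2; mL+mR=-5/2 → advance -1; mR−mL=-85/2 → turn -1·90°
n=4: pose=(-3,-2,W); sL=40, sR=40/13; mL=-500/13, mR=240/13; mL+mR=-20 → advance -1; mR−mL=740/13 → turn +1·90°
n=5: pose=(-2,-2,S); sL=100/29, sR=20; mL=190/29, mR=-240/29; mL+mR=-50/29 → advance -1; mR−mL=-430/29 → turn -1·90°
n=6: pose=(-2,-1,W); sL=200/13, sR=40/17; mL=-3140/221, mR=1440/221; mL+mR=-100/13 → advance -1; mR−mL=4580/221 → turn +1·90°
n=7: pose=(-1,-1,S); sL=5/2, sR=10; mL=5/2, mR=-15/4; mL+mR=-5/4 → advance -1; mR−mL=-25/4 → turn -1·90°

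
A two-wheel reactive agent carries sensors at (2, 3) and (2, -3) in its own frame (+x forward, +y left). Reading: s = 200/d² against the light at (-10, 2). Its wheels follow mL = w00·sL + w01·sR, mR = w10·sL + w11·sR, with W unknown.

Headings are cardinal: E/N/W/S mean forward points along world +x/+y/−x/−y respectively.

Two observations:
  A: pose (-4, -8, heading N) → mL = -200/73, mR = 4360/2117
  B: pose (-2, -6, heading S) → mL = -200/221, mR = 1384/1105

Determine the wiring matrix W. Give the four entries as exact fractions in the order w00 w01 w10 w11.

obs A: pose=(-4,-8,N) → sL=200/73, sR=40/29, mL=-200/73, mR=4360/2117
obs B: pose=(-2,-6,S) → sL=200/221, sR=8/5, mL=-200/221, mR=1384/1105
sensor matrix S = [[200/73, 40/29], [200/221, 8/5]]; det S = 1466880/467857
solve [mL_A; mL_B] = S·[w00; w01] and [mR_A; mR_B] = S·[w10; w11]:
  w00 = -1, w01 = 0, w10 = 1/2, w11 = 1/2

-1 0 1/2 1/2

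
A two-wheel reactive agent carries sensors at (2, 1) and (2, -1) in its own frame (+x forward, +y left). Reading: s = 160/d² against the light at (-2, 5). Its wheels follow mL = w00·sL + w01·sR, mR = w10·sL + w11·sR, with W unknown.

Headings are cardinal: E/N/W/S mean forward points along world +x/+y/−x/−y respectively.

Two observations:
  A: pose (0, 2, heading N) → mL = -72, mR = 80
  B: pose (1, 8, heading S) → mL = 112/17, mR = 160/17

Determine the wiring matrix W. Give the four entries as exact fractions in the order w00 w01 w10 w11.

-1 1/2 1 0

obs A: pose=(0,2,N) → sL=80, sR=16, mL=-72, mR=80
obs B: pose=(1,8,S) → sL=160/17, sR=32, mL=112/17, mR=160/17
sensor matrix S = [[80, 16], [160/17, 32]]; det S = 40960/17
solve [mL_A; mL_B] = S·[w00; w01] and [mR_A; mR_B] = S·[w10; w11]:
  w00 = -1, w01 = 1/2, w10 = 1, w11 = 0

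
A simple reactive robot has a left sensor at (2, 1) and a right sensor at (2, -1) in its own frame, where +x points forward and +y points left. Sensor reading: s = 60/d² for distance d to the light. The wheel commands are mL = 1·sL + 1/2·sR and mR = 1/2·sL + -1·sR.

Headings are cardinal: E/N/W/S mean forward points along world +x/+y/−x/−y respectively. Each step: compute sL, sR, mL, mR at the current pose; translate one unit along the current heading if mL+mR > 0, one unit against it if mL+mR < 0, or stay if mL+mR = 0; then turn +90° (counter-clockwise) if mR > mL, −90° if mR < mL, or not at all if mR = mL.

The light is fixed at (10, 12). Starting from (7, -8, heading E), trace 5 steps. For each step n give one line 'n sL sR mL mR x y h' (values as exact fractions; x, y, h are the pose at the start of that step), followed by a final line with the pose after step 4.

n=0: pose=(7,-8,E); sL=30/181, sR=30/221; mL=9345/40001, mR=-2115/40001; mL+mR=7230/40001 → advance +1; mR−mL=-11460/40001 → turn -1·90°
n=1: pose=(8,-8,S); sL=12/97, sR=60/493; mL=8826/47821, mR=-2862/47821; mL+mR=5964/47821 → advance +1; mR−mL=-11688/47821 → turn -1·90°
n=2: pose=(8,-9,W); sL=3/25, sR=15/104; mL=999/5200, mR=-219/2600; mL+mR=561/5200 → advance +1; mR−mL=-1437/5200 → turn -1·90°
n=3: pose=(7,-9,N); sL=60/377, sR=12/73; mL=6642/27521, mR=-2334/27521; mL+mR=4308/27521 → advance +1; mR−mL=-8976/27521 → turn -1·90°
n=4: pose=(7,-8,E); sL=30/181, sR=30/221; mL=9345/40001, mR=-2115/40001; mL+mR=7230/40001 → advance +1; mR−mL=-11460/40001 → turn -1·90°

0 30/181 30/221 9345/40001 -2115/40001 7 -8 E
1 12/97 60/493 8826/47821 -2862/47821 8 -8 S
2 3/25 15/104 999/5200 -219/2600 8 -9 W
3 60/377 12/73 6642/27521 -2334/27521 7 -9 N
4 30/181 30/221 9345/40001 -2115/40001 7 -8 E
final 8 -8 S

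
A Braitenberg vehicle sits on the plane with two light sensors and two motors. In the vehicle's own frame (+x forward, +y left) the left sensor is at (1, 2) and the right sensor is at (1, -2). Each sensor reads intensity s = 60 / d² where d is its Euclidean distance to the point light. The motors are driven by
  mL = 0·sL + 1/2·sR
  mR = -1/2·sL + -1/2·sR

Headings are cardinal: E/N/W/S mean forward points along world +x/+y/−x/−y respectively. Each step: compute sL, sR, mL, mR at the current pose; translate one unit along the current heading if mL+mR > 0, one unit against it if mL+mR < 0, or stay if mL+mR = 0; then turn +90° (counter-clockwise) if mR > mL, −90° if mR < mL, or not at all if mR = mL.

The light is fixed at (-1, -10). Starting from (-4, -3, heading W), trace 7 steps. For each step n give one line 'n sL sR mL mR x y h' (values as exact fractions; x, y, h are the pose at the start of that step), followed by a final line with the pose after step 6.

0 60/41 60/97 30/97 -4140/3977 -4 -3 W
1 3/4 15/16 15/32 -27/32 -3 -3 N
2 12/13 60/17 30/17 -492/221 -3 -4 E
3 30/13 6/5 3/5 -114/65 -4 -4 S
4 60/41 60/97 30/97 -4140/3977 -4 -3 W
5 3/4 15/16 15/32 -27/32 -3 -3 N
6 12/13 60/17 30/17 -492/221 -3 -4 E
final -4 -4 S

n=0: pose=(-4,-3,W); sL=60/41, sR=60/97; mL=30/97, mR=-4140/3977; mL+mR=-30/41 → advance -1; mR−mL=-5370/3977 → turn -1·90°
n=1: pose=(-3,-3,N); sL=3/4, sR=15/16; mL=15/32, mR=-27/32; mL+mR=-3/8 → advance -1; mR−mL=-21/16 → turn -1·90°
n=2: pose=(-3,-4,E); sL=12/13, sR=60/17; mL=30/17, mR=-492/221; mL+mR=-6/13 → advance -1; mR−mL=-882/221 → turn -1·90°
n=3: pose=(-4,-4,S); sL=30/13, sR=6/5; mL=3/5, mR=-114/65; mL+mR=-15/13 → advance -1; mR−mL=-153/65 → turn -1·90°
n=4: pose=(-4,-3,W); sL=60/41, sR=60/97; mL=30/97, mR=-4140/3977; mL+mR=-30/41 → advance -1; mR−mL=-5370/3977 → turn -1·90°
n=5: pose=(-3,-3,N); sL=3/4, sR=15/16; mL=15/32, mR=-27/32; mL+mR=-3/8 → advance -1; mR−mL=-21/16 → turn -1·90°
n=6: pose=(-3,-4,E); sL=12/13, sR=60/17; mL=30/17, mR=-492/221; mL+mR=-6/13 → advance -1; mR−mL=-882/221 → turn -1·90°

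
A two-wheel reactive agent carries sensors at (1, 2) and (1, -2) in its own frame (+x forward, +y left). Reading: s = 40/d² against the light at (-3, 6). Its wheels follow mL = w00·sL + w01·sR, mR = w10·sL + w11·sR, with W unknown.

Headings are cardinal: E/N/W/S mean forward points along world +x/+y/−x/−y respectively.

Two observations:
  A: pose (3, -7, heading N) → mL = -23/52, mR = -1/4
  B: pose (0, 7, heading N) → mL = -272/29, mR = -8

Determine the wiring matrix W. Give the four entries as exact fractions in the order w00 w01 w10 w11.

obs A: pose=(3,-7,N) → sL=1/4, sR=5/26, mL=-23/52, mR=-1/4
obs B: pose=(0,7,N) → sL=8, sR=40/29, mL=-272/29, mR=-8
sensor matrix S = [[1/4, 5/26], [8, 40/29]]; det S = -450/377
solve [mL_A; mL_B] = S·[w00; w01] and [mR_A; mR_B] = S·[w10; w11]:
  w00 = -1, w01 = -1, w10 = -1, w11 = 0

-1 -1 -1 0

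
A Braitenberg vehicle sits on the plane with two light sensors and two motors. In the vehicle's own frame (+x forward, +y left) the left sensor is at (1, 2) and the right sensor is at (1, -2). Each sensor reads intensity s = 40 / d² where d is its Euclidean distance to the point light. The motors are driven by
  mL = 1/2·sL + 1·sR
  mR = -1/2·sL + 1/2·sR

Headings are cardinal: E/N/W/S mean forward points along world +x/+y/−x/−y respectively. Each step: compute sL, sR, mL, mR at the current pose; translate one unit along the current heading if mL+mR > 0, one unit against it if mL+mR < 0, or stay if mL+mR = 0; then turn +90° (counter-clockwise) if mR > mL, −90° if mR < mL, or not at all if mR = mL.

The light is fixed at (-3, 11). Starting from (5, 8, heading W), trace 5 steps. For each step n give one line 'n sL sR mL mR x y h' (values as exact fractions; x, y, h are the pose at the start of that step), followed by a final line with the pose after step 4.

0 20/37 4/5 198/185 24/185 5 8 W
1 40/29 8/17 572/493 -224/493 4 8 N
2 5/8 1/2 13/16 -1/16 4 9 E
3 40/109 8/9 1052/981 256/981 5 9 S
4 20/37 4/5 198/185 24/185 5 8 W
final 4 8 N

n=0: pose=(5,8,W); sL=20/37, sR=4/5; mL=198/185, mR=24/185; mL+mR=6/5 → advance +1; mR−mL=-174/185 → turn -1·90°
n=1: pose=(4,8,N); sL=40/29, sR=8/17; mL=572/493, mR=-224/493; mL+mR=12/17 → advance +1; mR−mL=-796/493 → turn -1·90°
n=2: pose=(4,9,E); sL=5/8, sR=1/2; mL=13/16, mR=-1/16; mL+mR=3/4 → advance +1; mR−mL=-7/8 → turn -1·90°
n=3: pose=(5,9,S); sL=40/109, sR=8/9; mL=1052/981, mR=256/981; mL+mR=4/3 → advance +1; mR−mL=-796/981 → turn -1·90°
n=4: pose=(5,8,W); sL=20/37, sR=4/5; mL=198/185, mR=24/185; mL+mR=6/5 → advance +1; mR−mL=-174/185 → turn -1·90°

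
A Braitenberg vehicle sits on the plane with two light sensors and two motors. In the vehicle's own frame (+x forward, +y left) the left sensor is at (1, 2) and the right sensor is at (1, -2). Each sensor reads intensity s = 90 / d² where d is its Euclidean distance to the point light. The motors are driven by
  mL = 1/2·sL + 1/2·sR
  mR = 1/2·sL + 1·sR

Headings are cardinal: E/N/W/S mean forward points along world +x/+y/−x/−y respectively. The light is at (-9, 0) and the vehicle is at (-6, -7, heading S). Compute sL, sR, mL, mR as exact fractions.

left sensor world pos  = (-4, -8); dL² = 89
right sensor world pos = (-8, -8); dR² = 65
sL = 90/89 = 90/89
sR = 90/65 = 18/13
mL = 1/2·sL + 1/2·sR = 1386/1157
mR = 1/2·sL + 1·sR = 2187/1157

90/89 18/13 1386/1157 2187/1157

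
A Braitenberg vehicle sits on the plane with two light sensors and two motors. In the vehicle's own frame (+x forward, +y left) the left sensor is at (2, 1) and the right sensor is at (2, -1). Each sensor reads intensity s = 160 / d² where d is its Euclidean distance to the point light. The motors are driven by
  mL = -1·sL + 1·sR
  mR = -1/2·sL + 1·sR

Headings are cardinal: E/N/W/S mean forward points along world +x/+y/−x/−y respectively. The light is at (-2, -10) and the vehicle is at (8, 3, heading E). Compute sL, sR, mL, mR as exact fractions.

8/17 5/9 13/153 49/153

left sensor world pos  = (10, 4); dL² = 340
right sensor world pos = (10, 2); dR² = 288
sL = 160/340 = 8/17
sR = 160/288 = 5/9
mL = -1·sL + 1·sR = 13/153
mR = -1/2·sL + 1·sR = 49/153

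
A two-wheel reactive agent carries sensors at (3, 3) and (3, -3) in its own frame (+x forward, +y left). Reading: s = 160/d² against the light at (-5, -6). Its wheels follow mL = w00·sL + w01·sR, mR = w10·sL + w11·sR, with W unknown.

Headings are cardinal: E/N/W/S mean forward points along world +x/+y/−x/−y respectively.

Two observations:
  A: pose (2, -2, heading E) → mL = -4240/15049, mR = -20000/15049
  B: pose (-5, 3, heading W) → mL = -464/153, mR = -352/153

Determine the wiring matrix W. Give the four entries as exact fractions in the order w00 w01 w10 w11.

obs A: pose=(2,-2,E) → sL=160/149, sR=160/101, mL=-4240/15049, mR=-20000/15049
obs B: pose=(-5,3,W) → sL=32/9, sR=160/153, mL=-464/153, mR=-352/153
sensor matrix S = [[160/149, 160/101], [32/9, 160/153]]; det S = -3461120/767499
solve [mL_A; mL_B] = S·[w00; w01] and [mR_A; mR_B] = S·[w10; w11]:
  w00 = -1, w01 = 1/2, w10 = -1/2, w11 = -1/2

-1 1/2 -1/2 -1/2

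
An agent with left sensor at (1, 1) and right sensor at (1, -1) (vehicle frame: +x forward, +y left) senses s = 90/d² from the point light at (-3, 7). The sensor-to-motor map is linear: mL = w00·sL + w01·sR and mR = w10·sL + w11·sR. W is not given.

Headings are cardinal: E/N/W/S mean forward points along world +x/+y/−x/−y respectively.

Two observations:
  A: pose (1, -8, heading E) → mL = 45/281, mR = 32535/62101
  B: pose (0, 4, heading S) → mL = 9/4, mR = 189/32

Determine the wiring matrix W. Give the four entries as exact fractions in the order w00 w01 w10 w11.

obs A: pose=(1,-8,E) → sL=90/221, sR=90/281, mL=45/281, mR=32535/62101
obs B: pose=(0,4,S) → sL=45/16, sR=9/2, mL=9/4, mR=189/32
sensor matrix S = [[90/221, 90/281], [45/16, 9/2]]; det S = 462915/496808
solve [mL_A; mL_B] = S·[w00; w01] and [mR_A; mR_B] = S·[w10; w11]:
  w00 = 0, w01 = 1/2, w10 = 1/2, w11 = 1

0 1/2 1/2 1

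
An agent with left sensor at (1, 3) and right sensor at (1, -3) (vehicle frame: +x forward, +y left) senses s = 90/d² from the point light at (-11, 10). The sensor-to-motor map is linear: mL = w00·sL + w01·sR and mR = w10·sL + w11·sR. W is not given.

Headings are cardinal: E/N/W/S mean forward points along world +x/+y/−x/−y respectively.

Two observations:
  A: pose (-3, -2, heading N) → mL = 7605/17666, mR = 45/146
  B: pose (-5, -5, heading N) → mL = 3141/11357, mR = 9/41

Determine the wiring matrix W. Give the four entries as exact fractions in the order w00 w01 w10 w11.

1 -1/2 1/2 0

obs A: pose=(-3,-2,N) → sL=45/73, sR=45/121, mL=7605/17666, mR=45/146
obs B: pose=(-5,-5,N) → sL=18/41, sR=90/277, mL=3141/11357, mR=9/41
sensor matrix S = [[45/73, 45/121], [18/41, 90/277]]; det S = 3713040/100316381
solve [mL_A; mL_B] = S·[w00; w01] and [mR_A; mR_B] = S·[w10; w11]:
  w00 = 1, w01 = -1/2, w10 = 1/2, w11 = 0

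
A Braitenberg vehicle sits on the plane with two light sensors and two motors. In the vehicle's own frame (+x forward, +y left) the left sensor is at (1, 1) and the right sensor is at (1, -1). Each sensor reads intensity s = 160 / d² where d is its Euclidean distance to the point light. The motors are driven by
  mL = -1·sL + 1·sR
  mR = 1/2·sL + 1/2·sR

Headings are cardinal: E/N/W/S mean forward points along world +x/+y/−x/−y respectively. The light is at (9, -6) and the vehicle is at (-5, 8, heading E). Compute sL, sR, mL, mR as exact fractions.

80/197 80/169 2240/33293 14640/33293

left sensor world pos  = (-4, 9); dL² = 394
right sensor world pos = (-4, 7); dR² = 338
sL = 160/394 = 80/197
sR = 160/338 = 80/169
mL = -1·sL + 1·sR = 2240/33293
mR = 1/2·sL + 1/2·sR = 14640/33293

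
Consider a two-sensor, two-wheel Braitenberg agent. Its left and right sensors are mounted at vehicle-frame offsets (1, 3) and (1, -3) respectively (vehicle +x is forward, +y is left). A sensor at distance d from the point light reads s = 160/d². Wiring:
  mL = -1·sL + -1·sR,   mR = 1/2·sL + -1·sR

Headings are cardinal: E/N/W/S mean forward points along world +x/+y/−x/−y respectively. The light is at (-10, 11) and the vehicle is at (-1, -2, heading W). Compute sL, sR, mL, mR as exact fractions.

left sensor world pos  = (-2, -5); dL² = 320
right sensor world pos = (-2, 1); dR² = 164
sL = 160/320 = 1/2
sR = 160/164 = 40/41
mL = -1·sL + -1·sR = -121/82
mR = 1/2·sL + -1·sR = -119/164

1/2 40/41 -121/82 -119/164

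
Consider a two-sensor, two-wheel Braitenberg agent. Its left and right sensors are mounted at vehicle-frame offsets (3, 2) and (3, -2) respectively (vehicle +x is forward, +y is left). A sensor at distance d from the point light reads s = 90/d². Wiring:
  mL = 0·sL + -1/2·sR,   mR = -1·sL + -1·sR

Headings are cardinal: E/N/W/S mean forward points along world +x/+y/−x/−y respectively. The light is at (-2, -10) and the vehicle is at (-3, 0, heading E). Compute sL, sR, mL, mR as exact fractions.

45/74 45/34 -45/68 -1215/629

left sensor world pos  = (0, 2); dL² = 148
right sensor world pos = (0, -2); dR² = 68
sL = 90/148 = 45/74
sR = 90/68 = 45/34
mL = 0·sL + -1/2·sR = -45/68
mR = -1·sL + -1·sR = -1215/629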